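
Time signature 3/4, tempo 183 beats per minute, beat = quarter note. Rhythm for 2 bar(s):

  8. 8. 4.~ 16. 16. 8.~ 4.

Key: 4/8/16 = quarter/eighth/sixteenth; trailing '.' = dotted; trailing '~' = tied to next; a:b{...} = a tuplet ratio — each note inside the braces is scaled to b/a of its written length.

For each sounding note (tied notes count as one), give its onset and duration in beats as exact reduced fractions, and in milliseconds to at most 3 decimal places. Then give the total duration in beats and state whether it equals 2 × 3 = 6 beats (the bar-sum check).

1) 0.0ms=0b +245.902ms=3/4b
2) 245.902ms=3/4b +245.902ms=3/4b
3) 491.803ms=3/2b +614.754ms=15/8b
4) 1106.557ms=27/8b +122.951ms=3/8b
5) 1229.508ms=15/4b +737.705ms=9/4b
Σ=6b of 6 (183bpm 3/4) — PASS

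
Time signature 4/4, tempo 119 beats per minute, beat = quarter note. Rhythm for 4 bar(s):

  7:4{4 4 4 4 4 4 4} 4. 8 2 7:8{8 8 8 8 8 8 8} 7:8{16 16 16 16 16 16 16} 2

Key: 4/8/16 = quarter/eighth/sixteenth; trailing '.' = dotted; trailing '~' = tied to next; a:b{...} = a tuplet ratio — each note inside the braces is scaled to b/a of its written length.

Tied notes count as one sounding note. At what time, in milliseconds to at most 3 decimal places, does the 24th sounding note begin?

note 24 onset = 96/7b = 6914.766ms

1. 0.0ms @ 0 + 288.115ms (4/7)
2. 288.115ms @ 4/7 + 288.115ms (4/7)
3. 576.23ms @ 8/7 + 288.115ms (4/7)
4. 864.346ms @ 12/7 + 288.115ms (4/7)
5. 1152.461ms @ 16/7 + 288.115ms (4/7)
6. 1440.576ms @ 20/7 + 288.115ms (4/7)
7. 1728.691ms @ 24/7 + 288.115ms (4/7)
8. 2016.807ms @ 4 + 756.303ms (3/2)
9. 2773.109ms @ 11/2 + 252.101ms (1/2)
10. 3025.21ms @ 6 + 1008.403ms (2)
11. 4033.613ms @ 8 + 288.115ms (4/7)
12. 4321.729ms @ 60/7 + 288.115ms (4/7)
13. 4609.844ms @ 64/7 + 288.115ms (4/7)
14. 4897.959ms @ 68/7 + 288.115ms (4/7)
15. 5186.074ms @ 72/7 + 288.115ms (4/7)
16. 5474.19ms @ 76/7 + 288.115ms (4/7)
17. 5762.305ms @ 80/7 + 288.115ms (4/7)
18. 6050.42ms @ 12 + 144.058ms (2/7)
19. 6194.478ms @ 86/7 + 144.058ms (2/7)
20. 6338.535ms @ 88/7 + 144.058ms (2/7)
21. 6482.593ms @ 90/7 + 144.058ms (2/7)
22. 6626.651ms @ 92/7 + 144.058ms (2/7)
23. 6770.708ms @ 94/7 + 144.058ms (2/7)
24. 6914.766ms @ 96/7 + 144.058ms (2/7)
25. 7058.824ms @ 14 + 1008.403ms (2)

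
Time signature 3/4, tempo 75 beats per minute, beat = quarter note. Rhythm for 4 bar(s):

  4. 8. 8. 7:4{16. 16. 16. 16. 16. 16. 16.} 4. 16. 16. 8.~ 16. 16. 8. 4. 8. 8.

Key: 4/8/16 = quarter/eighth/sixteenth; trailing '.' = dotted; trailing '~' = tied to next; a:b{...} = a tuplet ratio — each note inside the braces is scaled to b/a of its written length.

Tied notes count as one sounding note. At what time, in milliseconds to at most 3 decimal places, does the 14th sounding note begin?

note 14 onset = 27/4b = 5400.0ms

1. 0.0ms @ 0 + 1200.0ms (3/2)
2. 1200.0ms @ 3/2 + 600.0ms (3/4)
3. 1800.0ms @ 9/4 + 600.0ms (3/4)
4. 2400.0ms @ 3 + 171.429ms (3/14)
5. 2571.429ms @ 45/14 + 171.429ms (3/14)
6. 2742.857ms @ 24/7 + 171.429ms (3/14)
7. 2914.286ms @ 51/14 + 171.429ms (3/14)
8. 3085.714ms @ 27/7 + 171.429ms (3/14)
9. 3257.143ms @ 57/14 + 171.429ms (3/14)
10. 3428.571ms @ 30/7 + 171.429ms (3/14)
11. 3600.0ms @ 9/2 + 1200.0ms (3/2)
12. 4800.0ms @ 6 + 300.0ms (3/8)
13. 5100.0ms @ 51/8 + 300.0ms (3/8)
14. 5400.0ms @ 27/4 + 900.0ms (9/8)
15. 6300.0ms @ 63/8 + 300.0ms (3/8)
16. 6600.0ms @ 33/4 + 600.0ms (3/4)
17. 7200.0ms @ 9 + 1200.0ms (3/2)
18. 8400.0ms @ 21/2 + 600.0ms (3/4)
19. 9000.0ms @ 45/4 + 600.0ms (3/4)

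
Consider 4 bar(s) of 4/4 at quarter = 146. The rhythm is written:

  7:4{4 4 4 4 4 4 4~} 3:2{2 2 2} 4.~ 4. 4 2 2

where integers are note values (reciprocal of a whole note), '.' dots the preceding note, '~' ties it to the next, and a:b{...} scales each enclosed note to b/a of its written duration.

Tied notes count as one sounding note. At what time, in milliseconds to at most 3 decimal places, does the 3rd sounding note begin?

1. 0.0ms @ 0 + 234.834ms (4/7)
2. 234.834ms @ 4/7 + 234.834ms (4/7)
3. 469.667ms @ 8/7 + 234.834ms (4/7)
4. 704.501ms @ 12/7 + 234.834ms (4/7)
5. 939.335ms @ 16/7 + 234.834ms (4/7)
6. 1174.168ms @ 20/7 + 234.834ms (4/7)
7. 1409.002ms @ 24/7 + 782.779ms (40/21)
8. 2191.781ms @ 16/3 + 547.945ms (4/3)
9. 2739.726ms @ 20/3 + 547.945ms (4/3)
10. 3287.671ms @ 8 + 1232.877ms (3)
11. 4520.548ms @ 11 + 410.959ms (1)
12. 4931.507ms @ 12 + 821.918ms (2)
13. 5753.425ms @ 14 + 821.918ms (2)

note 3 onset = 8/7b = 469.667ms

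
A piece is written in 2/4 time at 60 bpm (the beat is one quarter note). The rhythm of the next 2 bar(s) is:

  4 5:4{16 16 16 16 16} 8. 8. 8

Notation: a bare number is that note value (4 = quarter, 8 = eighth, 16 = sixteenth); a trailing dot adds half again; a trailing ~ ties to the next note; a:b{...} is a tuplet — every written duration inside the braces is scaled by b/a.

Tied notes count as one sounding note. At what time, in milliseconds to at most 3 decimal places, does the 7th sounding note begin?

1. 0.0ms @ 0 + 1000.0ms (1)
2. 1000.0ms @ 1 + 200.0ms (1/5)
3. 1200.0ms @ 6/5 + 200.0ms (1/5)
4. 1400.0ms @ 7/5 + 200.0ms (1/5)
5. 1600.0ms @ 8/5 + 200.0ms (1/5)
6. 1800.0ms @ 9/5 + 200.0ms (1/5)
7. 2000.0ms @ 2 + 750.0ms (3/4)
8. 2750.0ms @ 11/4 + 750.0ms (3/4)
9. 3500.0ms @ 7/2 + 500.0ms (1/2)

note 7 onset = 2b = 2000.0ms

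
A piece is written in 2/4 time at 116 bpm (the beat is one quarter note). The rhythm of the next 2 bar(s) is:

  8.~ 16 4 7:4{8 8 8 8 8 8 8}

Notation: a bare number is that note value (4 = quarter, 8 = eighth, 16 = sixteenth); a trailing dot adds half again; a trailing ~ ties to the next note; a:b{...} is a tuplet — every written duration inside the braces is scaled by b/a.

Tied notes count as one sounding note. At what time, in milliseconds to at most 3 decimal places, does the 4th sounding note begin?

1. 0.0ms @ 0 + 517.241ms (1)
2. 517.241ms @ 1 + 517.241ms (1)
3. 1034.483ms @ 2 + 147.783ms (2/7)
4. 1182.266ms @ 16/7 + 147.783ms (2/7)
5. 1330.049ms @ 18/7 + 147.783ms (2/7)
6. 1477.833ms @ 20/7 + 147.783ms (2/7)
7. 1625.616ms @ 22/7 + 147.783ms (2/7)
8. 1773.399ms @ 24/7 + 147.783ms (2/7)
9. 1921.182ms @ 26/7 + 147.783ms (2/7)

note 4 onset = 16/7b = 1182.266ms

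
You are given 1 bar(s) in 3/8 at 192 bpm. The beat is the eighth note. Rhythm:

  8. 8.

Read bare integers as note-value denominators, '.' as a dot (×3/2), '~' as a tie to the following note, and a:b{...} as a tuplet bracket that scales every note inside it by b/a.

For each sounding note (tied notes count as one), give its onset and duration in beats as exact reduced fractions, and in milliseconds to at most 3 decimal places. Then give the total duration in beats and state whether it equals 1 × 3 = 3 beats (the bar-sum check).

1) 0.0ms=0b +468.75ms=3/2b
2) 468.75ms=3/2b +468.75ms=3/2b
Σ=3b of 3 (192bpm 3/8) — PASS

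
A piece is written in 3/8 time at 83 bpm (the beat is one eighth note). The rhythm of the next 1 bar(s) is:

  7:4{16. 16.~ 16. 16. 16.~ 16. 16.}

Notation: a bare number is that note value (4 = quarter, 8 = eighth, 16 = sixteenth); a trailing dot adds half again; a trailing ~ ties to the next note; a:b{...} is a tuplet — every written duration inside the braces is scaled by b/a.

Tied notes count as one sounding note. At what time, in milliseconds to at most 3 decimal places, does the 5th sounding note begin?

note 5 onset = 18/7b = 1858.864ms

1. 0.0ms @ 0 + 309.811ms (3/7)
2. 309.811ms @ 3/7 + 619.621ms (6/7)
3. 929.432ms @ 9/7 + 309.811ms (3/7)
4. 1239.243ms @ 12/7 + 619.621ms (6/7)
5. 1858.864ms @ 18/7 + 309.811ms (3/7)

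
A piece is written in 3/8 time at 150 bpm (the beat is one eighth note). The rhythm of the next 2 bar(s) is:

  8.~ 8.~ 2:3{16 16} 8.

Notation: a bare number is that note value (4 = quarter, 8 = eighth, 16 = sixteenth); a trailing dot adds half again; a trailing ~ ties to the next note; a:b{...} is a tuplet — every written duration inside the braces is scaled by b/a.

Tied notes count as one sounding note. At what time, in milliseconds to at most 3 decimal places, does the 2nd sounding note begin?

note 2 onset = 15/4b = 1500.0ms

1. 0.0ms @ 0 + 1500.0ms (15/4)
2. 1500.0ms @ 15/4 + 300.0ms (3/4)
3. 1800.0ms @ 9/2 + 600.0ms (3/2)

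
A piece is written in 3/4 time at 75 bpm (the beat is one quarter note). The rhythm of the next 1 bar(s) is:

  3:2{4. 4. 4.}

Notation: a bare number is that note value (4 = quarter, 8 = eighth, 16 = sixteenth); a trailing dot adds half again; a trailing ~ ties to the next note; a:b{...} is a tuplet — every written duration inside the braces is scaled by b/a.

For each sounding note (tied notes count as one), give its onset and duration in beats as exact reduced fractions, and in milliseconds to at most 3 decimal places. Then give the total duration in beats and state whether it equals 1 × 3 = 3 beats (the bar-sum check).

1) 0.0ms=0b +800.0ms=1b
2) 800.0ms=1b +800.0ms=1b
3) 1600.0ms=2b +800.0ms=1b
Σ=3b of 3 (75bpm 3/4) — PASS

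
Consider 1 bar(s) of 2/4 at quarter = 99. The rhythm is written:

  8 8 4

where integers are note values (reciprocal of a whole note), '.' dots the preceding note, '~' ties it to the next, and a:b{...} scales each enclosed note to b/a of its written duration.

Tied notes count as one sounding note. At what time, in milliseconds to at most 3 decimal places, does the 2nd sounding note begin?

note 2 onset = 1/2b = 303.03ms

1. 0.0ms @ 0 + 303.03ms (1/2)
2. 303.03ms @ 1/2 + 303.03ms (1/2)
3. 606.061ms @ 1 + 606.061ms (1)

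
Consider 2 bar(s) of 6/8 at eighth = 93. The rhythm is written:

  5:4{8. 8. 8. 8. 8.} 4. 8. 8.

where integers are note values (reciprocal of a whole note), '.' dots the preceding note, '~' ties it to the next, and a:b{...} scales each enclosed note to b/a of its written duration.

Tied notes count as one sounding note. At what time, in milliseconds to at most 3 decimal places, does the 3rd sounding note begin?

1. 0.0ms @ 0 + 774.194ms (6/5)
2. 774.194ms @ 6/5 + 774.194ms (6/5)
3. 1548.387ms @ 12/5 + 774.194ms (6/5)
4. 2322.581ms @ 18/5 + 774.194ms (6/5)
5. 3096.774ms @ 24/5 + 774.194ms (6/5)
6. 3870.968ms @ 6 + 1935.484ms (3)
7. 5806.452ms @ 9 + 967.742ms (3/2)
8. 6774.194ms @ 21/2 + 967.742ms (3/2)

note 3 onset = 12/5b = 1548.387ms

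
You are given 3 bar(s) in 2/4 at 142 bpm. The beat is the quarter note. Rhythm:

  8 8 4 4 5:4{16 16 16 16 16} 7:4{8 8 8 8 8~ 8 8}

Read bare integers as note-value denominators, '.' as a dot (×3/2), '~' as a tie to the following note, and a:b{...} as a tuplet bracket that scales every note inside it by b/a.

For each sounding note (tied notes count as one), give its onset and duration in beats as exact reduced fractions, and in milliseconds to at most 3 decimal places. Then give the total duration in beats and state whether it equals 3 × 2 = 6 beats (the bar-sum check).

1) 0.0ms=0b +211.268ms=1/2b
2) 211.268ms=1/2b +211.268ms=1/2b
3) 422.535ms=1b +422.535ms=1b
4) 845.07ms=2b +422.535ms=1b
5) 1267.606ms=3b +84.507ms=1/5b
6) 1352.113ms=16/5b +84.507ms=1/5b
7) 1436.62ms=17/5b +84.507ms=1/5b
8) 1521.127ms=18/5b +84.507ms=1/5b
9) 1605.634ms=19/5b +84.507ms=1/5b
10) 1690.141ms=4b +120.724ms=2/7b
11) 1810.865ms=30/7b +120.724ms=2/7b
12) 1931.59ms=32/7b +120.724ms=2/7b
13) 2052.314ms=34/7b +120.724ms=2/7b
14) 2173.038ms=36/7b +241.449ms=4/7b
15) 2414.487ms=40/7b +120.724ms=2/7b
Σ=6b of 6 (142bpm 2/4) — PASS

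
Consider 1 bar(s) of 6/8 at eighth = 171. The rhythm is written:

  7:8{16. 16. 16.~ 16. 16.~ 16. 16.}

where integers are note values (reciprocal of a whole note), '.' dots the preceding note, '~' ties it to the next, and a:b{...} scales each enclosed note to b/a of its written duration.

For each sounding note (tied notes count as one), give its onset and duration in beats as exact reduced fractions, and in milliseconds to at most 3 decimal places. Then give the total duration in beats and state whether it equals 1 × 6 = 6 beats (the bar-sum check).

1) 0.0ms=0b +300.752ms=6/7b
2) 300.752ms=6/7b +300.752ms=6/7b
3) 601.504ms=12/7b +601.504ms=12/7b
4) 1203.008ms=24/7b +601.504ms=12/7b
5) 1804.511ms=36/7b +300.752ms=6/7b
Σ=6b of 6 (171bpm 6/8) — PASS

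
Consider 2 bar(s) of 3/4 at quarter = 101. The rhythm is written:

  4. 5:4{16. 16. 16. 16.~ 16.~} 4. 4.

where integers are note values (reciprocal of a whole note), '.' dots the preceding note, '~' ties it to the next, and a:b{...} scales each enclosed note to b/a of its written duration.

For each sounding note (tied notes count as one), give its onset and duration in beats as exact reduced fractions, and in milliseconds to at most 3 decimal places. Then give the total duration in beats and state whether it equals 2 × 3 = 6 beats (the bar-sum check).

1) 0.0ms=0b +891.089ms=3/2b
2) 891.089ms=3/2b +178.218ms=3/10b
3) 1069.307ms=9/5b +178.218ms=3/10b
4) 1247.525ms=21/10b +178.218ms=3/10b
5) 1425.743ms=12/5b +1247.525ms=21/10b
6) 2673.267ms=9/2b +891.089ms=3/2b
Σ=6b of 6 (101bpm 3/4) — PASS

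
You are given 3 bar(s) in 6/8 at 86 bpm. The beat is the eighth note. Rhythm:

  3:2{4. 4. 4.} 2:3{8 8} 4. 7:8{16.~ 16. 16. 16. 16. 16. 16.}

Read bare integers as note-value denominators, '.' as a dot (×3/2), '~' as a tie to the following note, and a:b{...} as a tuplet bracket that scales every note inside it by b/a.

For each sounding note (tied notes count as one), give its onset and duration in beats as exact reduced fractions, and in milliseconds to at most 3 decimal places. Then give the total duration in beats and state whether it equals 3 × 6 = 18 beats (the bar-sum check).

1) 0.0ms=0b +1395.349ms=2b
2) 1395.349ms=2b +1395.349ms=2b
3) 2790.698ms=4b +1395.349ms=2b
4) 4186.047ms=6b +1046.512ms=3/2b
5) 5232.558ms=15/2b +1046.512ms=3/2b
6) 6279.07ms=9b +2093.023ms=3b
7) 8372.093ms=12b +1196.013ms=12/7b
8) 9568.106ms=96/7b +598.007ms=6/7b
9) 10166.113ms=102/7b +598.007ms=6/7b
10) 10764.12ms=108/7b +598.007ms=6/7b
11) 11362.126ms=114/7b +598.007ms=6/7b
12) 11960.133ms=120/7b +598.007ms=6/7b
Σ=18b of 18 (86bpm 6/8) — PASS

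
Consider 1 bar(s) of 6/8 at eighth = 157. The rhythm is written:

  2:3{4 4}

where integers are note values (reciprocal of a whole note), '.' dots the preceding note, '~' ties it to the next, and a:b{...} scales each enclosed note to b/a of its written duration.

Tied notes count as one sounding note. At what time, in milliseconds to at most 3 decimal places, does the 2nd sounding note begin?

1. 0.0ms @ 0 + 1146.497ms (3)
2. 1146.497ms @ 3 + 1146.497ms (3)

note 2 onset = 3b = 1146.497ms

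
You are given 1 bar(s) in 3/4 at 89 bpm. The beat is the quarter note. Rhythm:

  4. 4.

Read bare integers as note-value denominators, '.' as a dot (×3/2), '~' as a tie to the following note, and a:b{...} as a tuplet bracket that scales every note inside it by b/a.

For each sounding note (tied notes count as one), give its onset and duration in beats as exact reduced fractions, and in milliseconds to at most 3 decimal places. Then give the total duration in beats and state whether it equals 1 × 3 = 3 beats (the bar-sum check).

1) 0.0ms=0b +1011.236ms=3/2b
2) 1011.236ms=3/2b +1011.236ms=3/2b
Σ=3b of 3 (89bpm 3/4) — PASS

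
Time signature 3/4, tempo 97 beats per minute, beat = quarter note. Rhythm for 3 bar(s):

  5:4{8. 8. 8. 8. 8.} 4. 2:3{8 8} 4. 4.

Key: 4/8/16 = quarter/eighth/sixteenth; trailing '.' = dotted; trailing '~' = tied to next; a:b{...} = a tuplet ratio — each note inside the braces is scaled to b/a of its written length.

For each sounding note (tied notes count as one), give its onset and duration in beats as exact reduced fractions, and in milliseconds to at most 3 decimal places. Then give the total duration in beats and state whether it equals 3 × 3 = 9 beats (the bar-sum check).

1) 0.0ms=0b +371.134ms=3/5b
2) 371.134ms=3/5b +371.134ms=3/5b
3) 742.268ms=6/5b +371.134ms=3/5b
4) 1113.402ms=9/5b +371.134ms=3/5b
5) 1484.536ms=12/5b +371.134ms=3/5b
6) 1855.67ms=3b +927.835ms=3/2b
7) 2783.505ms=9/2b +463.918ms=3/4b
8) 3247.423ms=21/4b +463.918ms=3/4b
9) 3711.34ms=6b +927.835ms=3/2b
10) 4639.175ms=15/2b +927.835ms=3/2b
Σ=9b of 9 (97bpm 3/4) — PASS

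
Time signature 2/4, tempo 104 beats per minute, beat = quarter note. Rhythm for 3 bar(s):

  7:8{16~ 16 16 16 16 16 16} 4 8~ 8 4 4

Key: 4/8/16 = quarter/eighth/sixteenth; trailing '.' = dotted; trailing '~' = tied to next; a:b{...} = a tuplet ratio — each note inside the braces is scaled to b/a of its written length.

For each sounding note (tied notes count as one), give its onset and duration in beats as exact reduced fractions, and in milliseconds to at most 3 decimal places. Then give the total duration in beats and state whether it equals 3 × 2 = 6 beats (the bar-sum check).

1) 0.0ms=0b +329.67ms=4/7b
2) 329.67ms=4/7b +164.835ms=2/7b
3) 494.505ms=6/7b +164.835ms=2/7b
4) 659.341ms=8/7b +164.835ms=2/7b
5) 824.176ms=10/7b +164.835ms=2/7b
6) 989.011ms=12/7b +164.835ms=2/7b
7) 1153.846ms=2b +576.923ms=1b
8) 1730.769ms=3b +576.923ms=1b
9) 2307.692ms=4b +576.923ms=1b
10) 2884.615ms=5b +576.923ms=1b
Σ=6b of 6 (104bpm 2/4) — PASS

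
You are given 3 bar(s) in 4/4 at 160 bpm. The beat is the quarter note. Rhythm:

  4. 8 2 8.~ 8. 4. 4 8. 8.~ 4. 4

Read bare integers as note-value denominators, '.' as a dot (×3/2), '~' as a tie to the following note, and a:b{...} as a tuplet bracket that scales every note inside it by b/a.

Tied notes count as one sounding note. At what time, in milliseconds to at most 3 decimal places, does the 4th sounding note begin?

note 4 onset = 4b = 1500.0ms

1. 0.0ms @ 0 + 562.5ms (3/2)
2. 562.5ms @ 3/2 + 187.5ms (1/2)
3. 750.0ms @ 2 + 750.0ms (2)
4. 1500.0ms @ 4 + 562.5ms (3/2)
5. 2062.5ms @ 11/2 + 562.5ms (3/2)
6. 2625.0ms @ 7 + 375.0ms (1)
7. 3000.0ms @ 8 + 281.25ms (3/4)
8. 3281.25ms @ 35/4 + 843.75ms (9/4)
9. 4125.0ms @ 11 + 375.0ms (1)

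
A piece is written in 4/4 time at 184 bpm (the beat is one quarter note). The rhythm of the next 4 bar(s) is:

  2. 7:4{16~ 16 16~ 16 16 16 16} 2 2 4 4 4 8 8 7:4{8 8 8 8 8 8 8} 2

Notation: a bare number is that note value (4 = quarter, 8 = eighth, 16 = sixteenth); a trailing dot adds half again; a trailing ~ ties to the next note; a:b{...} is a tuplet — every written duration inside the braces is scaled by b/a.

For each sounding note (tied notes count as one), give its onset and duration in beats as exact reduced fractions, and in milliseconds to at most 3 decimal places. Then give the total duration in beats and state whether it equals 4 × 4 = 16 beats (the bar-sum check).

1) 0.0ms=0b +978.261ms=3b
2) 978.261ms=3b +93.168ms=2/7b
3) 1071.429ms=23/7b +93.168ms=2/7b
4) 1164.596ms=25/7b +46.584ms=1/7b
5) 1211.18ms=26/7b +46.584ms=1/7b
6) 1257.764ms=27/7b +46.584ms=1/7b
7) 1304.348ms=4b +652.174ms=2b
8) 1956.522ms=6b +652.174ms=2b
9) 2608.696ms=8b +326.087ms=1b
10) 2934.783ms=9b +326.087ms=1b
11) 3260.87ms=10b +326.087ms=1b
12) 3586.957ms=11b +163.043ms=1/2b
13) 3750.0ms=23/2b +163.043ms=1/2b
14) 3913.043ms=12b +93.168ms=2/7b
15) 4006.211ms=86/7b +93.168ms=2/7b
16) 4099.379ms=88/7b +93.168ms=2/7b
17) 4192.547ms=90/7b +93.168ms=2/7b
18) 4285.714ms=92/7b +93.168ms=2/7b
19) 4378.882ms=94/7b +93.168ms=2/7b
20) 4472.05ms=96/7b +93.168ms=2/7b
21) 4565.217ms=14b +652.174ms=2b
Σ=16b of 16 (184bpm 4/4) — PASS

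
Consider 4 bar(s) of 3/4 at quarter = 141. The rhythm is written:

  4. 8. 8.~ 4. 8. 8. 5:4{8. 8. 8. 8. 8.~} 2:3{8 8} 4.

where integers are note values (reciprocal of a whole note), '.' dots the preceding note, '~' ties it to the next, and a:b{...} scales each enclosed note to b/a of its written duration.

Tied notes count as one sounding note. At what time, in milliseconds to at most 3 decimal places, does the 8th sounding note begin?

1. 0.0ms @ 0 + 638.298ms (3/2)
2. 638.298ms @ 3/2 + 319.149ms (3/4)
3. 957.447ms @ 9/4 + 957.447ms (9/4)
4. 1914.894ms @ 9/2 + 319.149ms (3/4)
5. 2234.043ms @ 21/4 + 319.149ms (3/4)
6. 2553.191ms @ 6 + 255.319ms (3/5)
7. 2808.511ms @ 33/5 + 255.319ms (3/5)
8. 3063.83ms @ 36/5 + 255.319ms (3/5)
9. 3319.149ms @ 39/5 + 255.319ms (3/5)
10. 3574.468ms @ 42/5 + 574.468ms (27/20)
11. 4148.936ms @ 39/4 + 319.149ms (3/4)
12. 4468.085ms @ 21/2 + 638.298ms (3/2)

note 8 onset = 36/5b = 3063.83ms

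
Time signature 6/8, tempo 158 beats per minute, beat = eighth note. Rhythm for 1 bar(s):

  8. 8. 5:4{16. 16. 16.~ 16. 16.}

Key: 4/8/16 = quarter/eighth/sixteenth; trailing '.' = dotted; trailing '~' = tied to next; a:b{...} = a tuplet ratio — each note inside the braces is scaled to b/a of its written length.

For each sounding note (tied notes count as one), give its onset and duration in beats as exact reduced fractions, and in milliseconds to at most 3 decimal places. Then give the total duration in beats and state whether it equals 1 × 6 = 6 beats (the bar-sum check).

1) 0.0ms=0b +569.62ms=3/2b
2) 569.62ms=3/2b +569.62ms=3/2b
3) 1139.241ms=3b +227.848ms=3/5b
4) 1367.089ms=18/5b +227.848ms=3/5b
5) 1594.937ms=21/5b +455.696ms=6/5b
6) 2050.633ms=27/5b +227.848ms=3/5b
Σ=6b of 6 (158bpm 6/8) — PASS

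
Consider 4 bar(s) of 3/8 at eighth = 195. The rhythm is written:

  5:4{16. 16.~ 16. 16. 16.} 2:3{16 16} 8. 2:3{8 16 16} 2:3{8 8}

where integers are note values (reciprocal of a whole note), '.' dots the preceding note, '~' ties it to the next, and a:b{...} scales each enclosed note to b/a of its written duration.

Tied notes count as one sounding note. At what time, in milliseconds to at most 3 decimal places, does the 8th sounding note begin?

note 8 onset = 6b = 1846.154ms

1. 0.0ms @ 0 + 184.615ms (3/5)
2. 184.615ms @ 3/5 + 369.231ms (6/5)
3. 553.846ms @ 9/5 + 184.615ms (3/5)
4. 738.462ms @ 12/5 + 184.615ms (3/5)
5. 923.077ms @ 3 + 230.769ms (3/4)
6. 1153.846ms @ 15/4 + 230.769ms (3/4)
7. 1384.615ms @ 9/2 + 461.538ms (3/2)
8. 1846.154ms @ 6 + 461.538ms (3/2)
9. 2307.692ms @ 15/2 + 230.769ms (3/4)
10. 2538.462ms @ 33/4 + 230.769ms (3/4)
11. 2769.231ms @ 9 + 461.538ms (3/2)
12. 3230.769ms @ 21/2 + 461.538ms (3/2)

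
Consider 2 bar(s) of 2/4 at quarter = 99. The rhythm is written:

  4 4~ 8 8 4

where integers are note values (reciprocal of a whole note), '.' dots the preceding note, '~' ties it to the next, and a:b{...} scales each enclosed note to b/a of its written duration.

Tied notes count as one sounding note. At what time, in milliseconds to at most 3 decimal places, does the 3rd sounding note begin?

note 3 onset = 5/2b = 1515.152ms

1. 0.0ms @ 0 + 606.061ms (1)
2. 606.061ms @ 1 + 909.091ms (3/2)
3. 1515.152ms @ 5/2 + 303.03ms (1/2)
4. 1818.182ms @ 3 + 606.061ms (1)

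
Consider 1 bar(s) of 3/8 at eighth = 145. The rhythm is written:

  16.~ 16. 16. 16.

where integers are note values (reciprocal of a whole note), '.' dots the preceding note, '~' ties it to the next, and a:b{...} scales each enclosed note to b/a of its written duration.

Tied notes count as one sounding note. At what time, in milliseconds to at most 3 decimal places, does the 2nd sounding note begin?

note 2 onset = 3/2b = 620.69ms

1. 0.0ms @ 0 + 620.69ms (3/2)
2. 620.69ms @ 3/2 + 310.345ms (3/4)
3. 931.034ms @ 9/4 + 310.345ms (3/4)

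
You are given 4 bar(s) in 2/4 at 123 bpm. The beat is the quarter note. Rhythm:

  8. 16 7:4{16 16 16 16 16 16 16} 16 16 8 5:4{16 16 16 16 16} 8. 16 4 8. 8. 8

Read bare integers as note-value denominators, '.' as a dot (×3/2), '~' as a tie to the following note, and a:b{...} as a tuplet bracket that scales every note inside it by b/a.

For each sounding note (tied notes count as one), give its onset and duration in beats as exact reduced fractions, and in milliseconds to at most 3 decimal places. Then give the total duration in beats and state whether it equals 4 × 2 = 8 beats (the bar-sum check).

1) 0.0ms=0b +365.854ms=3/4b
2) 365.854ms=3/4b +121.951ms=1/4b
3) 487.805ms=1b +69.686ms=1/7b
4) 557.491ms=8/7b +69.686ms=1/7b
5) 627.178ms=9/7b +69.686ms=1/7b
6) 696.864ms=10/7b +69.686ms=1/7b
7) 766.551ms=11/7b +69.686ms=1/7b
8) 836.237ms=12/7b +69.686ms=1/7b
9) 905.923ms=13/7b +69.686ms=1/7b
10) 975.61ms=2b +121.951ms=1/4b
11) 1097.561ms=9/4b +121.951ms=1/4b
12) 1219.512ms=5/2b +243.902ms=1/2b
13) 1463.415ms=3b +97.561ms=1/5b
14) 1560.976ms=16/5b +97.561ms=1/5b
15) 1658.537ms=17/5b +97.561ms=1/5b
16) 1756.098ms=18/5b +97.561ms=1/5b
17) 1853.659ms=19/5b +97.561ms=1/5b
18) 1951.22ms=4b +365.854ms=3/4b
19) 2317.073ms=19/4b +121.951ms=1/4b
20) 2439.024ms=5b +487.805ms=1b
21) 2926.829ms=6b +365.854ms=3/4b
22) 3292.683ms=27/4b +365.854ms=3/4b
23) 3658.537ms=15/2b +243.902ms=1/2b
Σ=8b of 8 (123bpm 2/4) — PASS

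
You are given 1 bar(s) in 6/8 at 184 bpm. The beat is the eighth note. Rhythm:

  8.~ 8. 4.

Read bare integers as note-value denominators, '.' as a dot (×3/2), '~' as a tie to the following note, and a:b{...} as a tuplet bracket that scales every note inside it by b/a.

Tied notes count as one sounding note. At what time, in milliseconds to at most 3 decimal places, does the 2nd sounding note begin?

note 2 onset = 3b = 978.261ms

1. 0.0ms @ 0 + 978.261ms (3)
2. 978.261ms @ 3 + 978.261ms (3)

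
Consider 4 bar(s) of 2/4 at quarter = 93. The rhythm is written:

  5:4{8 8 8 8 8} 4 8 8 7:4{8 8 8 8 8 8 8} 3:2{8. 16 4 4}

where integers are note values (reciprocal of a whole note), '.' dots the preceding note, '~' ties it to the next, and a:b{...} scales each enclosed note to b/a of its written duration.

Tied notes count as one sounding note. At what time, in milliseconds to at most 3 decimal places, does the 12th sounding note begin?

note 12 onset = 34/7b = 3133.641ms

1. 0.0ms @ 0 + 258.065ms (2/5)
2. 258.065ms @ 2/5 + 258.065ms (2/5)
3. 516.129ms @ 4/5 + 258.065ms (2/5)
4. 774.194ms @ 6/5 + 258.065ms (2/5)
5. 1032.258ms @ 8/5 + 258.065ms (2/5)
6. 1290.323ms @ 2 + 645.161ms (1)
7. 1935.484ms @ 3 + 322.581ms (1/2)
8. 2258.065ms @ 7/2 + 322.581ms (1/2)
9. 2580.645ms @ 4 + 184.332ms (2/7)
10. 2764.977ms @ 30/7 + 184.332ms (2/7)
11. 2949.309ms @ 32/7 + 184.332ms (2/7)
12. 3133.641ms @ 34/7 + 184.332ms (2/7)
13. 3317.972ms @ 36/7 + 184.332ms (2/7)
14. 3502.304ms @ 38/7 + 184.332ms (2/7)
15. 3686.636ms @ 40/7 + 184.332ms (2/7)
16. 3870.968ms @ 6 + 322.581ms (1/2)
17. 4193.548ms @ 13/2 + 107.527ms (1/6)
18. 4301.075ms @ 20/3 + 430.108ms (2/3)
19. 4731.183ms @ 22/3 + 430.108ms (2/3)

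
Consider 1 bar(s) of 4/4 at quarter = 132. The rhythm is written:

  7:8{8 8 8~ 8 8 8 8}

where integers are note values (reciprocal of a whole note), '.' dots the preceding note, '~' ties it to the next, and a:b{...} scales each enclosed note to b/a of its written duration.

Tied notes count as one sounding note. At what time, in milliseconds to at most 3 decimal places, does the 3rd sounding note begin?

note 3 onset = 8/7b = 519.481ms

1. 0.0ms @ 0 + 259.74ms (4/7)
2. 259.74ms @ 4/7 + 259.74ms (4/7)
3. 519.481ms @ 8/7 + 519.481ms (8/7)
4. 1038.961ms @ 16/7 + 259.74ms (4/7)
5. 1298.701ms @ 20/7 + 259.74ms (4/7)
6. 1558.442ms @ 24/7 + 259.74ms (4/7)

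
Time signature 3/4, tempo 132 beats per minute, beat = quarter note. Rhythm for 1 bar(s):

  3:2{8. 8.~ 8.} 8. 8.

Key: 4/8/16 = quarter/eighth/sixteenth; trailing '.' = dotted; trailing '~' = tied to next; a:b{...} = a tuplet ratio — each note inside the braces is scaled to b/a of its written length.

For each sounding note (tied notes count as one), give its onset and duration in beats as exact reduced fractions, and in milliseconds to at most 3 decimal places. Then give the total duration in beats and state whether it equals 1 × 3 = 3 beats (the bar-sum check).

1) 0.0ms=0b +227.273ms=1/2b
2) 227.273ms=1/2b +454.545ms=1b
3) 681.818ms=3/2b +340.909ms=3/4b
4) 1022.727ms=9/4b +340.909ms=3/4b
Σ=3b of 3 (132bpm 3/4) — PASS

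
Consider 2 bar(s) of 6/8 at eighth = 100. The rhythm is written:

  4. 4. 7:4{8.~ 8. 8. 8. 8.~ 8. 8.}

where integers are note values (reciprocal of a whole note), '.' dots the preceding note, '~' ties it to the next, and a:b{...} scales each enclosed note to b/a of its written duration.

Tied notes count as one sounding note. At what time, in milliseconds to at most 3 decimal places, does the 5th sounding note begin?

1. 0.0ms @ 0 + 1800.0ms (3)
2. 1800.0ms @ 3 + 1800.0ms (3)
3. 3600.0ms @ 6 + 1028.571ms (12/7)
4. 4628.571ms @ 54/7 + 514.286ms (6/7)
5. 5142.857ms @ 60/7 + 514.286ms (6/7)
6. 5657.143ms @ 66/7 + 1028.571ms (12/7)
7. 6685.714ms @ 78/7 + 514.286ms (6/7)

note 5 onset = 60/7b = 5142.857ms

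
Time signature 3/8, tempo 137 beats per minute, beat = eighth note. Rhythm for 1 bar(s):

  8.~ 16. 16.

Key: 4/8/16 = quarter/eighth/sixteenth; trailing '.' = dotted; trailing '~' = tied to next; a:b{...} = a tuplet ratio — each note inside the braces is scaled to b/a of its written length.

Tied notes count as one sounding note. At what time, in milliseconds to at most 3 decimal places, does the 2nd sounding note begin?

1. 0.0ms @ 0 + 985.401ms (9/4)
2. 985.401ms @ 9/4 + 328.467ms (3/4)

note 2 onset = 9/4b = 985.401ms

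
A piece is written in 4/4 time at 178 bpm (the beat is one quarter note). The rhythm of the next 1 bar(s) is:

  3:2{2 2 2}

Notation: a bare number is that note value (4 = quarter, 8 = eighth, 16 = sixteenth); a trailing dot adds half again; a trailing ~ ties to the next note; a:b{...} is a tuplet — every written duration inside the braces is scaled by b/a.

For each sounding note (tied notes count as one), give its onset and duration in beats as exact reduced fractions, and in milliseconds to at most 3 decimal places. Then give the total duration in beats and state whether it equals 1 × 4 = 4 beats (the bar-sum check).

1) 0.0ms=0b +449.438ms=4/3b
2) 449.438ms=4/3b +449.438ms=4/3b
3) 898.876ms=8/3b +449.438ms=4/3b
Σ=4b of 4 (178bpm 4/4) — PASS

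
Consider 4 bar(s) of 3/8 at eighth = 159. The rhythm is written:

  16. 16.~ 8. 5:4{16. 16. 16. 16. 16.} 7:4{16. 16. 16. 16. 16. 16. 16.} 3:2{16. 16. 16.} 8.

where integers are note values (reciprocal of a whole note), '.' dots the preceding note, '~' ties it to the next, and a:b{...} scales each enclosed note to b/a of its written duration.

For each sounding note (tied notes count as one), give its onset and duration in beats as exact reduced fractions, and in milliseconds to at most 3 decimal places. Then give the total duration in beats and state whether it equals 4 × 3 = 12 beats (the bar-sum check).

1) 0.0ms=0b +283.019ms=3/4b
2) 283.019ms=3/4b +849.057ms=9/4b
3) 1132.075ms=3b +226.415ms=3/5b
4) 1358.491ms=18/5b +226.415ms=3/5b
5) 1584.906ms=21/5b +226.415ms=3/5b
6) 1811.321ms=24/5b +226.415ms=3/5b
7) 2037.736ms=27/5b +226.415ms=3/5b
8) 2264.151ms=6b +161.725ms=3/7b
9) 2425.876ms=45/7b +161.725ms=3/7b
10) 2587.601ms=48/7b +161.725ms=3/7b
11) 2749.326ms=51/7b +161.725ms=3/7b
12) 2911.051ms=54/7b +161.725ms=3/7b
13) 3072.776ms=57/7b +161.725ms=3/7b
14) 3234.501ms=60/7b +161.725ms=3/7b
15) 3396.226ms=9b +188.679ms=1/2b
16) 3584.906ms=19/2b +188.679ms=1/2b
17) 3773.585ms=10b +188.679ms=1/2b
18) 3962.264ms=21/2b +566.038ms=3/2b
Σ=12b of 12 (159bpm 3/8) — PASS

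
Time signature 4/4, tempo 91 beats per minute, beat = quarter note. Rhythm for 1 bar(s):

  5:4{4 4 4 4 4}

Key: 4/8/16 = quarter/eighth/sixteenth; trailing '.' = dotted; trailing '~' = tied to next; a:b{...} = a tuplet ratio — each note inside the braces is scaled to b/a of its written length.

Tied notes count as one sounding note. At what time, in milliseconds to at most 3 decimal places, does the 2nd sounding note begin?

note 2 onset = 4/5b = 527.473ms

1. 0.0ms @ 0 + 527.473ms (4/5)
2. 527.473ms @ 4/5 + 527.473ms (4/5)
3. 1054.945ms @ 8/5 + 527.473ms (4/5)
4. 1582.418ms @ 12/5 + 527.473ms (4/5)
5. 2109.89ms @ 16/5 + 527.473ms (4/5)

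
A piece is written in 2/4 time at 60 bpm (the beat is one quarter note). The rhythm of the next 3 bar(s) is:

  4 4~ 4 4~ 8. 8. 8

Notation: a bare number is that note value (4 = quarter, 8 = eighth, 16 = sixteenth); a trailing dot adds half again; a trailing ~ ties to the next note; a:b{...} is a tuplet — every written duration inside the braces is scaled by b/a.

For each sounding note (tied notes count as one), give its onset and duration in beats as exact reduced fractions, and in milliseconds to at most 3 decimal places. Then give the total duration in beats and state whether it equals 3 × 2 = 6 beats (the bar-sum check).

1) 0.0ms=0b +1000.0ms=1b
2) 1000.0ms=1b +2000.0ms=2b
3) 3000.0ms=3b +1750.0ms=7/4b
4) 4750.0ms=19/4b +750.0ms=3/4b
5) 5500.0ms=11/2b +500.0ms=1/2b
Σ=6b of 6 (60bpm 2/4) — PASS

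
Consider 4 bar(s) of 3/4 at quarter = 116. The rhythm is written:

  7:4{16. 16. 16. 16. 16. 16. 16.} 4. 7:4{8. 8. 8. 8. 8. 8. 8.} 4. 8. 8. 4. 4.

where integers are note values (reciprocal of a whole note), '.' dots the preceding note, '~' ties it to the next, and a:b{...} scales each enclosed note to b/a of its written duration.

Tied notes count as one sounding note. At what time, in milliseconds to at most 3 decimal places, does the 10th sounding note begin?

1. 0.0ms @ 0 + 110.837ms (3/14)
2. 110.837ms @ 3/14 + 110.837ms (3/14)
3. 221.675ms @ 3/7 + 110.837ms (3/14)
4. 332.512ms @ 9/14 + 110.837ms (3/14)
5. 443.35ms @ 6/7 + 110.837ms (3/14)
6. 554.187ms @ 15/14 + 110.837ms (3/14)
7. 665.025ms @ 9/7 + 110.837ms (3/14)
8. 775.862ms @ 3/2 + 775.862ms (3/2)
9. 1551.724ms @ 3 + 221.675ms (3/7)
10. 1773.399ms @ 24/7 + 221.675ms (3/7)
11. 1995.074ms @ 27/7 + 221.675ms (3/7)
12. 2216.749ms @ 30/7 + 221.675ms (3/7)
13. 2438.424ms @ 33/7 + 221.675ms (3/7)
14. 2660.099ms @ 36/7 + 221.675ms (3/7)
15. 2881.773ms @ 39/7 + 221.675ms (3/7)
16. 3103.448ms @ 6 + 775.862ms (3/2)
17. 3879.31ms @ 15/2 + 387.931ms (3/4)
18. 4267.241ms @ 33/4 + 387.931ms (3/4)
19. 4655.172ms @ 9 + 775.862ms (3/2)
20. 5431.034ms @ 21/2 + 775.862ms (3/2)

note 10 onset = 24/7b = 1773.399ms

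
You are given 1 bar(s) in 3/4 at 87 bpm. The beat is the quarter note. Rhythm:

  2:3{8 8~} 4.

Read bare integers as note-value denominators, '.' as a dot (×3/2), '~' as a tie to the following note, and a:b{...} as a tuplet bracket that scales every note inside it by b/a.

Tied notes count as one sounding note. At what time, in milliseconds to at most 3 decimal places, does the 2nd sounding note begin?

1. 0.0ms @ 0 + 517.241ms (3/4)
2. 517.241ms @ 3/4 + 1551.724ms (9/4)

note 2 onset = 3/4b = 517.241ms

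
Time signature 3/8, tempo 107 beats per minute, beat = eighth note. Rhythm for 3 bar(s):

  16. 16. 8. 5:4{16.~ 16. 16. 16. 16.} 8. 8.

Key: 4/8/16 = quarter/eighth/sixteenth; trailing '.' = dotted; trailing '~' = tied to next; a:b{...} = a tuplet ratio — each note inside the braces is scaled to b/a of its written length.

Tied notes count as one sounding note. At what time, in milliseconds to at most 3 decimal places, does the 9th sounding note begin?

note 9 onset = 15/2b = 4205.607ms

1. 0.0ms @ 0 + 420.561ms (3/4)
2. 420.561ms @ 3/4 + 420.561ms (3/4)
3. 841.121ms @ 3/2 + 841.121ms (3/2)
4. 1682.243ms @ 3 + 672.897ms (6/5)
5. 2355.14ms @ 21/5 + 336.449ms (3/5)
6. 2691.589ms @ 24/5 + 336.449ms (3/5)
7. 3028.037ms @ 27/5 + 336.449ms (3/5)
8. 3364.486ms @ 6 + 841.121ms (3/2)
9. 4205.607ms @ 15/2 + 841.121ms (3/2)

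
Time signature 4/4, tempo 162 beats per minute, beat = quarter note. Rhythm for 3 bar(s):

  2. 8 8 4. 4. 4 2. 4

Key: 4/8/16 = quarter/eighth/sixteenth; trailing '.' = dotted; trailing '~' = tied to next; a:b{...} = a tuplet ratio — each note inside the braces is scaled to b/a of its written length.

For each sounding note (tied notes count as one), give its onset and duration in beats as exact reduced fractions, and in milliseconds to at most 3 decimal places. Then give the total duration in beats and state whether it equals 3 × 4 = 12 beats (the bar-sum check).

1) 0.0ms=0b +1111.111ms=3b
2) 1111.111ms=3b +185.185ms=1/2b
3) 1296.296ms=7/2b +185.185ms=1/2b
4) 1481.481ms=4b +555.556ms=3/2b
5) 2037.037ms=11/2b +555.556ms=3/2b
6) 2592.593ms=7b +370.37ms=1b
7) 2962.963ms=8b +1111.111ms=3b
8) 4074.074ms=11b +370.37ms=1b
Σ=12b of 12 (162bpm 4/4) — PASS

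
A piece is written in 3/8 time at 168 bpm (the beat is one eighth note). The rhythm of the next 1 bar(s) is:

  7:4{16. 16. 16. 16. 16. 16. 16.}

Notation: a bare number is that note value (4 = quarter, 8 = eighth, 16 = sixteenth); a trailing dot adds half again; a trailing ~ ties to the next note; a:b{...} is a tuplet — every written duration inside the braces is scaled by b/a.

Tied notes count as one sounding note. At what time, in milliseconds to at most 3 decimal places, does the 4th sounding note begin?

note 4 onset = 9/7b = 459.184ms

1. 0.0ms @ 0 + 153.061ms (3/7)
2. 153.061ms @ 3/7 + 153.061ms (3/7)
3. 306.122ms @ 6/7 + 153.061ms (3/7)
4. 459.184ms @ 9/7 + 153.061ms (3/7)
5. 612.245ms @ 12/7 + 153.061ms (3/7)
6. 765.306ms @ 15/7 + 153.061ms (3/7)
7. 918.367ms @ 18/7 + 153.061ms (3/7)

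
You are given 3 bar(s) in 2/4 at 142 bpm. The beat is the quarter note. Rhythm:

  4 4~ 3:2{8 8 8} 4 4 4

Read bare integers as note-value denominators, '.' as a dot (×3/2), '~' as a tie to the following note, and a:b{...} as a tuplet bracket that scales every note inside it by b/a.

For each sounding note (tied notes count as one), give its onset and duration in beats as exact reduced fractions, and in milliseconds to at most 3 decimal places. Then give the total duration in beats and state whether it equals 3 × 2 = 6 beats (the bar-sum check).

1) 0.0ms=0b +422.535ms=1b
2) 422.535ms=1b +563.38ms=4/3b
3) 985.915ms=7/3b +140.845ms=1/3b
4) 1126.761ms=8/3b +140.845ms=1/3b
5) 1267.606ms=3b +422.535ms=1b
6) 1690.141ms=4b +422.535ms=1b
7) 2112.676ms=5b +422.535ms=1b
Σ=6b of 6 (142bpm 2/4) — PASS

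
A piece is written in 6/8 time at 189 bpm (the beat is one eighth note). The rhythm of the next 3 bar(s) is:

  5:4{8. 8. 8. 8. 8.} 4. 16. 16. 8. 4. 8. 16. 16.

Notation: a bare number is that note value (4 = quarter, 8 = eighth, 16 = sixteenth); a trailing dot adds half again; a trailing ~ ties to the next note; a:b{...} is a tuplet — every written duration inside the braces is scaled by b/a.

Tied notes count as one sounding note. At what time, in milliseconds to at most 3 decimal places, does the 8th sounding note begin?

note 8 onset = 39/4b = 3095.238ms

1. 0.0ms @ 0 + 380.952ms (6/5)
2. 380.952ms @ 6/5 + 380.952ms (6/5)
3. 761.905ms @ 12/5 + 380.952ms (6/5)
4. 1142.857ms @ 18/5 + 380.952ms (6/5)
5. 1523.81ms @ 24/5 + 380.952ms (6/5)
6. 1904.762ms @ 6 + 952.381ms (3)
7. 2857.143ms @ 9 + 238.095ms (3/4)
8. 3095.238ms @ 39/4 + 238.095ms (3/4)
9. 3333.333ms @ 21/2 + 476.19ms (3/2)
10. 3809.524ms @ 12 + 952.381ms (3)
11. 4761.905ms @ 15 + 476.19ms (3/2)
12. 5238.095ms @ 33/2 + 238.095ms (3/4)
13. 5476.19ms @ 69/4 + 238.095ms (3/4)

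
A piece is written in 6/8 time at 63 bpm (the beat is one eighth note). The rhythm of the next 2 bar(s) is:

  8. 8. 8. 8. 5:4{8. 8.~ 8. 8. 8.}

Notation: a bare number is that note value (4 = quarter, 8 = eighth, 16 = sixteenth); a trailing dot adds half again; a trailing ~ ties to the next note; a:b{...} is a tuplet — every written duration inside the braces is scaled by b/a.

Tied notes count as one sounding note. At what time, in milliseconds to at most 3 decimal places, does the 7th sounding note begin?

note 7 onset = 48/5b = 9142.857ms

1. 0.0ms @ 0 + 1428.571ms (3/2)
2. 1428.571ms @ 3/2 + 1428.571ms (3/2)
3. 2857.143ms @ 3 + 1428.571ms (3/2)
4. 4285.714ms @ 9/2 + 1428.571ms (3/2)
5. 5714.286ms @ 6 + 1142.857ms (6/5)
6. 6857.143ms @ 36/5 + 2285.714ms (12/5)
7. 9142.857ms @ 48/5 + 1142.857ms (6/5)
8. 10285.714ms @ 54/5 + 1142.857ms (6/5)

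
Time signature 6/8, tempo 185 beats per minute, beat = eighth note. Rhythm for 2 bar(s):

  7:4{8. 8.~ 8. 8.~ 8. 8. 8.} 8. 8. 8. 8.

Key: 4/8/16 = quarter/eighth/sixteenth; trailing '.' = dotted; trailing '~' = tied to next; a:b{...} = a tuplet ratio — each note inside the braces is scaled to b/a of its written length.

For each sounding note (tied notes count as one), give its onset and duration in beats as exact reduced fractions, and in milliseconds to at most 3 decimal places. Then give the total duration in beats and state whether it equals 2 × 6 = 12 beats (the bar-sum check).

1) 0.0ms=0b +277.992ms=6/7b
2) 277.992ms=6/7b +555.985ms=12/7b
3) 833.977ms=18/7b +555.985ms=12/7b
4) 1389.961ms=30/7b +277.992ms=6/7b
5) 1667.954ms=36/7b +277.992ms=6/7b
6) 1945.946ms=6b +486.486ms=3/2b
7) 2432.432ms=15/2b +486.486ms=3/2b
8) 2918.919ms=9b +486.486ms=3/2b
9) 3405.405ms=21/2b +486.486ms=3/2b
Σ=12b of 12 (185bpm 6/8) — PASS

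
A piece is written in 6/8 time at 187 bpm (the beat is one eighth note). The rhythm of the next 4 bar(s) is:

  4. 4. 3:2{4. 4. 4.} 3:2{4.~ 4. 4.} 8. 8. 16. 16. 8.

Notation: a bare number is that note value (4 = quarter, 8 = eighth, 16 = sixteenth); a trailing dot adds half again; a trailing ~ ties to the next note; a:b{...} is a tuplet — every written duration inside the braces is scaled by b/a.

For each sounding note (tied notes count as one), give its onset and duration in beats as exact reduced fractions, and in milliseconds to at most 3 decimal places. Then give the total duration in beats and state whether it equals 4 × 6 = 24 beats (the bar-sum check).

1) 0.0ms=0b +962.567ms=3b
2) 962.567ms=3b +962.567ms=3b
3) 1925.134ms=6b +641.711ms=2b
4) 2566.845ms=8b +641.711ms=2b
5) 3208.556ms=10b +641.711ms=2b
6) 3850.267ms=12b +1283.422ms=4b
7) 5133.69ms=16b +641.711ms=2b
8) 5775.401ms=18b +481.283ms=3/2b
9) 6256.684ms=39/2b +481.283ms=3/2b
10) 6737.968ms=21b +240.642ms=3/4b
11) 6978.61ms=87/4b +240.642ms=3/4b
12) 7219.251ms=45/2b +481.283ms=3/2b
Σ=24b of 24 (187bpm 6/8) — PASS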